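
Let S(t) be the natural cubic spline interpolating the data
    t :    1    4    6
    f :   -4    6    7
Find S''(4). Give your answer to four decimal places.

-1.7000

Put σ_i = S'' at the i-th knot. Here h = (3, 2) and Δ = (10/3, 1/2), so the interior equations h_(i-1)·σ_(i-1) + 2(h_(i-1)+h_i)·σ_i + h_i·σ_(i+1) = 6(Δ_i − Δ_(i-1)) read
  3·σ_0 + 10·σ_1 + 2·σ_2 = 6(Δ_1 - Δ_0) = -17
Natural end conditions: σ_0 = σ_2 = 0.
Solving the tridiagonal system: σ_0 = 0, σ_1 = -17/10, σ_2 = 0.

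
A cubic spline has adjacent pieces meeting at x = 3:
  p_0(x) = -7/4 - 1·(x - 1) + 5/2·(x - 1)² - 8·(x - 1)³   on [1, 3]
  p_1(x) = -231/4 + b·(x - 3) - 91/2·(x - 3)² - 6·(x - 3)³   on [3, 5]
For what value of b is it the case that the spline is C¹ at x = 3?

p_0'(x) = -1 + 5·(x - 1) - 24·(x - 1)², so p_0'(3) = -87. On the right, p_1'(3) = b, so b = -87.

-87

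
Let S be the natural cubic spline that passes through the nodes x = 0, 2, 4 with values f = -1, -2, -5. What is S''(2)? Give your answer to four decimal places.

-0.7500

With m_i denoting the second derivative at x_i, h_i = 2, 2, and Δ_i = (y_(i+1) − y_i)/h_i = -1/2, -3/2:
  2·m_0 + 8·m_1 + 2·m_2 = 6(Δ_1 - Δ_0) = -6
Natural end conditions: m_0 = m_2 = 0.
Hence m_0 = 0, m_1 = -3/4, m_2 = 0.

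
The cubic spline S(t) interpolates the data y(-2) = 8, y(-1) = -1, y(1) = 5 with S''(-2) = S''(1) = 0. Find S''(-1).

12

With m_i denoting the second derivative at x_i, h_i = 1, 2, and Δ_i = (y_(i+1) − y_i)/h_i = -9, 3:
  1·m_0 + 6·m_1 + 2·m_2 = 6(Δ_1 - Δ_0) = 72
Natural end conditions: m_0 = m_2 = 0.
Solving the tridiagonal system: m_0 = 0, m_1 = 12, m_2 = 0.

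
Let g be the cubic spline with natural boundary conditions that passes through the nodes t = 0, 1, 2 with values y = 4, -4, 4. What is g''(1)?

24

Let M_i = g''(x_i). Step sizes h_i = 1, 1; slopes of the chords Δ_i = (y_(i+1) - y_i)/h_i = -8, 8.
  1·M_0 + 4·M_1 + 1·M_2 = 6(Δ_1 - Δ_0) = 96
Natural end conditions: M_0 = M_2 = 0.
Hence M_0 = 0, M_1 = 24, M_2 = 0.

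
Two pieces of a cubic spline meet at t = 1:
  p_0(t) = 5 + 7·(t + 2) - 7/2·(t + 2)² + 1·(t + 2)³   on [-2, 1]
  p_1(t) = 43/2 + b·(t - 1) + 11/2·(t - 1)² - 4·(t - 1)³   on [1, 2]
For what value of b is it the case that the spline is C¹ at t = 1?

p_0'(t) = 7 - 7·(t + 2) + 3·(t + 2)², so p_0'(1) = 13. On the right, p_1'(1) = b, so b = 13.

13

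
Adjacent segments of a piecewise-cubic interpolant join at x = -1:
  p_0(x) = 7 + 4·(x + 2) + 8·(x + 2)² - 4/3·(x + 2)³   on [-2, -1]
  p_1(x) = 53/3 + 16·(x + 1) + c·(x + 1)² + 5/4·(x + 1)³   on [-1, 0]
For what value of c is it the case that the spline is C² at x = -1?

p_0''(x) = 16 - 8·(x + 2), so p_0''(-1) = 8. On the right, p_1''(-1) = 2c, so c = 4.

4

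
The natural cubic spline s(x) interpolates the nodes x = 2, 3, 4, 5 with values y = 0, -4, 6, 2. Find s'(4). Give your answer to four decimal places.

5.3333

With M_i denoting the second derivative at x_i, h_i = 1, 1, 1, and Δ_i = (y_(i+1) − y_i)/h_i = -4, 10, -4:
  1·M_0 + 4·M_1 + 1·M_2 = 6(Δ_1 - Δ_0) = 84
  1·M_1 + 4·M_2 + 1·M_3 = 6(Δ_2 - Δ_1) = -84
Natural end conditions: M_0 = M_3 = 0.
Solving: M_0 = 0, M_1 = 28, M_2 = -28, M_3 = 0.
On [4, 5], s'(x) = b_2 + 2c_2·(x - 4) + 3d_2·(x - 4)² with b_2 = Δ_2 - h_2(2M_2 + M_3)/6 = 16/3, c_2 = M_2/2 = -14, d_2 = (M_3 - M_2)/(6h_2) = 14/3. So s'(4) = 16/3.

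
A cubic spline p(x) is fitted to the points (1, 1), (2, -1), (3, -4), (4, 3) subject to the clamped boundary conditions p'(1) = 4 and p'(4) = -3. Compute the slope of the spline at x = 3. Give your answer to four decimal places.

5.2667

With m_i denoting the second derivative at x_i, h_i = 1, 1, 1, and Δ_i = (y_(i+1) − y_i)/h_i = -2, -3, 7:
  1·m_0 + 4·m_1 + 1·m_2 = 6(Δ_1 - Δ_0) = -6
  1·m_1 + 4·m_2 + 1·m_3 = 6(Δ_2 - Δ_1) = 60
Clamped end conditions give two more equations: 2h_0·m_0 + h_0·m_1 = 6(Δ_0 - p'(1)) = -36 and h_2·m_2 + 2h_2·m_3 = 6(p'(4) - Δ_2) = -60.
Hence m_0 = -238/15, m_1 = -64/15, m_2 = 404/15, m_3 = -652/15.
On [3, 4], p'(x) = b_2 + 2c_2·(x - 3) + 3d_2·(x - 3)² with b_2 = Δ_2 - h_2(2m_2 + m_3)/6 = 79/15, c_2 = m_2/2 = 202/15, d_2 = (m_3 - m_2)/(6h_2) = -176/15. So p'(3) = 79/15.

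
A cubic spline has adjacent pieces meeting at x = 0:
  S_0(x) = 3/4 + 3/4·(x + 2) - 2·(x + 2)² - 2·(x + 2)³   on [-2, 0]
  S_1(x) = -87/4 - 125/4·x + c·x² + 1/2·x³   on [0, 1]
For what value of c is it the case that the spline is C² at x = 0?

-14

S_0''(x) = -4 - 12·(x + 2), so S_0''(0) = -28. On the right, S_1''(0) = 2c, so c = -14.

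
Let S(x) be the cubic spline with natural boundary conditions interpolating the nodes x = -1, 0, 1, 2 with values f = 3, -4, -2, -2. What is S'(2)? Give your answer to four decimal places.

Write m_i for S''(x_i). With h_i = 1, 1, 1 and divided differences Δ_i = -7, 2, 0, the continuity of S' gives the tridiagonal system
  1·m_0 + 4·m_1 + 1·m_2 = 6(Δ_1 - Δ_0) = 54
  1·m_1 + 4·m_2 + 1·m_3 = 6(Δ_2 - Δ_1) = -12
Natural end conditions: m_0 = m_3 = 0.
Hence m_0 = 0, m_1 = 76/5, m_2 = -34/5, m_3 = 0.
On [1, 2], S'(x) = b_2 + 2c_2·(x - 1) + 3d_2·(x - 1)² with b_2 = Δ_2 - h_2(2m_2 + m_3)/6 = 34/15, c_2 = m_2/2 = -17/5, d_2 = (m_3 - m_2)/(6h_2) = 17/15. So S'(2) = -17/15.

-1.1333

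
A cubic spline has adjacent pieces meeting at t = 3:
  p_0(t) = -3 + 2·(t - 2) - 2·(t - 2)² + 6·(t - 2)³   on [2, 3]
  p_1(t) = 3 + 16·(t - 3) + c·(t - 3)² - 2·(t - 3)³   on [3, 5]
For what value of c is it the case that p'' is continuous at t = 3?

16

p_0''(t) = -4 + 36·(t - 2), so p_0''(3) = 32. On the right, p_1''(3) = 2c, so c = 16.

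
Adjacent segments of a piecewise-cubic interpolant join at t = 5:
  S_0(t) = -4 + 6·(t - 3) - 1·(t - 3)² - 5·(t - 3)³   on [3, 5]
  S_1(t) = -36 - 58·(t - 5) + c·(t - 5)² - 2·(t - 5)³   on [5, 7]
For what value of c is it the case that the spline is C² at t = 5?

-31

S_0''(t) = -2 - 30·(t - 3), so S_0''(5) = -62. On the right, S_1''(5) = 2c, so c = -31.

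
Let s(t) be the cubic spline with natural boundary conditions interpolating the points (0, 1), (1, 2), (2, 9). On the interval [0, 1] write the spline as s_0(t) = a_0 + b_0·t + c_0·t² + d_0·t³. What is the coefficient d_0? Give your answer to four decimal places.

With σ_i denoting the second derivative at x_i, h_i = 1, 1, and Δ_i = (y_(i+1) − y_i)/h_i = 1, 7:
  1·σ_0 + 4·σ_1 + 1·σ_2 = 6(Δ_1 - Δ_0) = 36
Natural end conditions: σ_0 = σ_2 = 0.
Hence σ_0 = 0, σ_1 = 9, σ_2 = 0.
On [0, 1], with s_0(t) = a_0 + b_0·t + c_0·t² + d_0·t³: c_0 = σ_0/2 = 0, d_0 = (σ_1 - σ_0)/(6h_0) = 3/2, b_0 = Δ_0 - h_0(2σ_0 + σ_1)/6 = -1/2.

1.5000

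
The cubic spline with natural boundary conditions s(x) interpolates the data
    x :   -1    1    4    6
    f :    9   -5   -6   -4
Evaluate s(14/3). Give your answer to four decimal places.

Put σ_i = s'' at the i-th knot. Here h = (2, 3, 2) and Δ = (-7, -1/3, 1), so the interior equations h_(i-1)·σ_(i-1) + 2(h_(i-1)+h_i)·σ_i + h_i·σ_(i+1) = 6(Δ_i − Δ_(i-1)) read
  2·σ_0 + 10·σ_1 + 3·σ_2 = 6(Δ_1 - Δ_0) = 40
  3·σ_1 + 10·σ_2 + 2·σ_3 = 6(Δ_2 - Δ_1) = 8
Natural end conditions: σ_0 = σ_3 = 0.
Hence σ_0 = 0, σ_1 = 376/91, σ_2 = -40/91, σ_3 = 0.
On [4, 6], s(x) = -6 + 353/273·(x - 4) - 20/91·(x - 4)² + 10/273·(x - 4)³.
With (x - 4) = 2/3: s(14/3) = -38512/7371.

-5.2248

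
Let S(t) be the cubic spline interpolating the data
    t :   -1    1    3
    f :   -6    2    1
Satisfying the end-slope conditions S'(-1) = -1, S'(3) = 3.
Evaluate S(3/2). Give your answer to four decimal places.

Let M_i = S''(x_i). Step sizes h_i = 2, 2; slopes of the chords Δ_i = (y_(i+1) - y_i)/h_i = 4, -1/2.
  2·M_0 + 8·M_1 + 2·M_2 = 6(Δ_1 - Δ_0) = -27
Clamped end conditions give two more equations: 2h_0·M_0 + h_0·M_1 = 6(Δ_0 - S'(-1)) = 30 and h_1·M_1 + 2h_1·M_2 = 6(S'(3) - Δ_1) = 21.
Forward elimination and back-substitution give M_0 = 95/8, M_1 = -35/4, M_2 = 77/8.
On [1, 3], S(t) = 2 + 17/8·(t - 1) - 35/8·(t - 1)² + 49/32·(t - 1)³.
With (t - 1) = 1/2: S(3/2) = 553/256.

2.1602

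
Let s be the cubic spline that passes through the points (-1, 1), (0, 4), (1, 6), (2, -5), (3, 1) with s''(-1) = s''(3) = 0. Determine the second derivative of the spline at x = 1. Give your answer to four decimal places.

Put M_i = s'' at the i-th knot. Here h = (1, 1, 1, 1) and Δ = (3, 2, -11, 6), so the interior equations h_(i-1)·M_(i-1) + 2(h_(i-1)+h_i)·M_i + h_i·M_(i+1) = 6(Δ_i − Δ_(i-1)) read
  1·M_0 + 4·M_1 + 1·M_2 = 6(Δ_1 - Δ_0) = -6
  1·M_1 + 4·M_2 + 1·M_3 = 6(Δ_2 - Δ_1) = -78
  1·M_2 + 4·M_3 + 1·M_4 = 6(Δ_3 - Δ_2) = 102
Natural end conditions: M_0 = M_4 = 0.
Hence M_0 = 0, M_1 = 81/14, M_2 = -204/7, M_3 = 459/14, M_4 = 0.

-29.1429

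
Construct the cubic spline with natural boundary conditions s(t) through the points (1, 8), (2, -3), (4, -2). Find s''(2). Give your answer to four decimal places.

11.5000

Put M_i = s'' at the i-th knot. Here h = (1, 2) and Δ = (-11, 1/2), so the interior equations h_(i-1)·M_(i-1) + 2(h_(i-1)+h_i)·M_i + h_i·M_(i+1) = 6(Δ_i − Δ_(i-1)) read
  1·M_0 + 6·M_1 + 2·M_2 = 6(Δ_1 - Δ_0) = 69
Natural end conditions: M_0 = M_2 = 0.
Solving: M_0 = 0, M_1 = 23/2, M_2 = 0.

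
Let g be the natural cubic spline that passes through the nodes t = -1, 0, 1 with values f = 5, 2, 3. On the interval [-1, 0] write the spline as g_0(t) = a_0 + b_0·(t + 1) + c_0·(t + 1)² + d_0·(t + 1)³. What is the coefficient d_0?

1

Put σ_i = g'' at the i-th knot. Here h = (1, 1) and Δ = (-3, 1), so the interior equations h_(i-1)·σ_(i-1) + 2(h_(i-1)+h_i)·σ_i + h_i·σ_(i+1) = 6(Δ_i − Δ_(i-1)) read
  1·σ_0 + 4·σ_1 + 1·σ_2 = 6(Δ_1 - Δ_0) = 24
Natural end conditions: σ_0 = σ_2 = 0.
Forward elimination and back-substitution give σ_0 = 0, σ_1 = 6, σ_2 = 0.
On [-1, 0], with g_0(t) = a_0 + b_0·(t + 1) + c_0·(t + 1)² + d_0·(t + 1)³: c_0 = σ_0/2 = 0, d_0 = (σ_1 - σ_0)/(6h_0) = 1, b_0 = Δ_0 - h_0(2σ_0 + σ_1)/6 = -4.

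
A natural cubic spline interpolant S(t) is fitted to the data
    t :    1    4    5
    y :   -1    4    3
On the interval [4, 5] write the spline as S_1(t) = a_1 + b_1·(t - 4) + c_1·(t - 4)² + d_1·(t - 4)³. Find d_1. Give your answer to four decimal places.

With σ_i denoting the second derivative at x_i, h_i = 3, 1, and Δ_i = (y_(i+1) − y_i)/h_i = 5/3, -1:
  3·σ_0 + 8·σ_1 + 1·σ_2 = 6(Δ_1 - Δ_0) = -16
Natural end conditions: σ_0 = σ_2 = 0.
Solving: σ_0 = 0, σ_1 = -2, σ_2 = 0.
On [4, 5], with S_1(t) = a_1 + b_1·(t - 4) + c_1·(t - 4)² + d_1·(t - 4)³: c_1 = σ_1/2 = -1, d_1 = (σ_2 - σ_1)/(6h_1) = 1/3, b_1 = Δ_1 - h_1(2σ_1 + σ_2)/6 = -1/3.

0.3333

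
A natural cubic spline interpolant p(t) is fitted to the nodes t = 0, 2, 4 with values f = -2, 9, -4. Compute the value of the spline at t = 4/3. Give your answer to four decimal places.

7.5556

Let M_i = p''(x_i). Step sizes h_i = 2, 2; slopes of the chords Δ_i = (y_(i+1) - y_i)/h_i = 11/2, -13/2.
  2·M_0 + 8·M_1 + 2·M_2 = 6(Δ_1 - Δ_0) = -72
Natural end conditions: M_0 = M_2 = 0.
Hence M_0 = 0, M_1 = -9, M_2 = 0.
On [0, 2], p(t) = -2 + 17/2·t + 0·t² - 3/4·t³.
With t = 4/3: p(4/3) = 68/9.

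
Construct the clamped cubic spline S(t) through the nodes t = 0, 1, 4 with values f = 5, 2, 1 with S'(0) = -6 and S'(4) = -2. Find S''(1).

2

Let M_i = S''(x_i). Step sizes h_i = 1, 3; slopes of the chords Δ_i = (y_(i+1) - y_i)/h_i = -3, -1/3.
  1·M_0 + 8·M_1 + 3·M_2 = 6(Δ_1 - Δ_0) = 16
Clamped end conditions give two more equations: 2h_0·M_0 + h_0·M_1 = 6(Δ_0 - S'(0)) = 18 and h_1·M_1 + 2h_1·M_2 = 6(S'(4) - Δ_1) = -10.
Forward elimination and back-substitution give M_0 = 8, M_1 = 2, M_2 = -8/3.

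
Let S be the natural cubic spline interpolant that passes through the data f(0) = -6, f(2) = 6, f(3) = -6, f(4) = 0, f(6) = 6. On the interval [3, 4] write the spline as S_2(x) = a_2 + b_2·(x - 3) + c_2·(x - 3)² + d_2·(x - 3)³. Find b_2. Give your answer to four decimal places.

Let M_i = S''(x_i). Step sizes h_i = 2, 1, 1, 2; slopes of the chords Δ_i = (y_(i+1) - y_i)/h_i = 6, -12, 6, 3.
  2·M_0 + 6·M_1 + 1·M_2 = 6(Δ_1 - Δ_0) = -108
  1·M_1 + 4·M_2 + 1·M_3 = 6(Δ_2 - Δ_1) = 108
  1·M_2 + 6·M_3 + 2·M_4 = 6(Δ_3 - Δ_2) = -18
Natural end conditions: M_0 = M_4 = 0.
Solving: M_0 = 0, M_1 = -525/22, M_2 = 387/11, M_3 = -195/22, M_4 = 0.
On [3, 4], with S_2(x) = a_2 + b_2·(x - 3) + c_2·(x - 3)² + d_2·(x - 3)³: c_2 = M_2/2 = 387/22, d_2 = (M_3 - M_2)/(6h_2) = -323/44, b_2 = Δ_2 - h_2(2M_2 + M_3)/6 = -17/4.

-4.2500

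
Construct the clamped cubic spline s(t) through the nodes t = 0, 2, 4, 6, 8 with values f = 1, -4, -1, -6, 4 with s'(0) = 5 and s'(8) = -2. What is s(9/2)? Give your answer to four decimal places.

-2.2977

Put m_i = s'' at the i-th knot. Here h = (2, 2, 2, 2) and Δ = (-5/2, 3/2, -5/2, 5), so the interior equations h_(i-1)·m_(i-1) + 2(h_(i-1)+h_i)·m_i + h_i·m_(i+1) = 6(Δ_i − Δ_(i-1)) read
  2·m_0 + 8·m_1 + 2·m_2 = 6(Δ_1 - Δ_0) = 24
  2·m_1 + 8·m_2 + 2·m_3 = 6(Δ_2 - Δ_1) = -24
  2·m_2 + 8·m_3 + 2·m_4 = 6(Δ_3 - Δ_2) = 45
Clamped end conditions give two more equations: 2h_0·m_0 + h_0·m_1 = 6(Δ_0 - s'(0)) = -45 and h_3·m_3 + 2h_3·m_4 = 6(s'(8) - Δ_3) = -42.
Hence m_0 = -1763/112, m_1 = 503/56, m_2 = -131/16, m_3 = 659/56, m_4 = -1835/112.
On [4, 6], s(t) = -1 - 27/28·(t - 4) - 131/32·(t - 4)² + 745/448·(t - 4)³.
With (t - 4) = 1/2: s(9/2) = -8235/3584.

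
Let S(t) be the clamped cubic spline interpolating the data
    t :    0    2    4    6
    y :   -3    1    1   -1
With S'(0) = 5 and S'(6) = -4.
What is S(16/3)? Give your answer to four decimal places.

0.7333

Let M_i = S''(x_i). Step sizes h_i = 2, 2, 2; slopes of the chords Δ_i = (y_(i+1) - y_i)/h_i = 2, 0, -1.
  2·M_0 + 8·M_1 + 2·M_2 = 6(Δ_1 - Δ_0) = -12
  2·M_1 + 8·M_2 + 2·M_3 = 6(Δ_2 - Δ_1) = -6
Clamped end conditions give two more equations: 2h_0·M_0 + h_0·M_1 = 6(Δ_0 - S'(0)) = -18 and h_2·M_2 + 2h_2·M_3 = 6(S'(6) - Δ_2) = -18.
Forward elimination and back-substitution give M_0 = -21/5, M_1 = -3/5, M_2 = 3/5, M_3 = -24/5.
On [4, 6], S(t) = 1 + 1/5·(t - 4) + 3/10·(t - 4)² - 9/20·(t - 4)³.
With (t - 4) = 4/3: S(16/3) = 11/15.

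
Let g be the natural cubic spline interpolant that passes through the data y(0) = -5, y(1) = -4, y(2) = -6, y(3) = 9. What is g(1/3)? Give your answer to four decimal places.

Write M_i for g''(x_i). With h_i = 1, 1, 1 and divided differences Δ_i = 1, -2, 15, the continuity of g' gives the tridiagonal system
  1·M_0 + 4·M_1 + 1·M_2 = 6(Δ_1 - Δ_0) = -18
  1·M_1 + 4·M_2 + 1·M_3 = 6(Δ_2 - Δ_1) = 102
Natural end conditions: M_0 = M_3 = 0.
Forward elimination and back-substitution give M_0 = 0, M_1 = -58/5, M_2 = 142/5, M_3 = 0.
On [0, 1], g(x) = -5 + 44/15·x + 0·x² - 29/15·x³.
With x = 1/3: g(1/3) = -1658/405.

-4.0938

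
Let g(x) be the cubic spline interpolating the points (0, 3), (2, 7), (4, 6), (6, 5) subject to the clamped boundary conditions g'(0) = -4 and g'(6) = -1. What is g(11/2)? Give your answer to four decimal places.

Let M_i = g''(x_i). Step sizes h_i = 2, 2, 2; slopes of the chords Δ_i = (y_(i+1) - y_i)/h_i = 2, -1/2, -1/2.
  2·M_0 + 8·M_1 + 2·M_2 = 6(Δ_1 - Δ_0) = -15
  2·M_1 + 8·M_2 + 2·M_3 = 6(Δ_2 - Δ_1) = 0
Clamped end conditions give two more equations: 2h_0·M_0 + h_0·M_1 = 6(Δ_0 - g'(0)) = 36 and h_2·M_2 + 2h_2·M_3 = 6(g'(6) - Δ_2) = -3.
Hence M_0 = 58/5, M_1 = -26/5, M_2 = 17/10, M_3 = -8/5.
On [4, 6], g(x) = 6 - 11/10·(x - 4) + 17/20·(x - 4)² - 11/40·(x - 4)³.
With (x - 4) = 3/2: g(11/2) = 1707/320.

5.3344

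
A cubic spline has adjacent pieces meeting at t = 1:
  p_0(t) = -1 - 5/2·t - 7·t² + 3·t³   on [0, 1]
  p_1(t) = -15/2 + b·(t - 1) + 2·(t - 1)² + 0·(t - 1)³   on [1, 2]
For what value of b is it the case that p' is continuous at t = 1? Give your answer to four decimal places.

p_0'(t) = -5/2 - 14·t + 9·t², so p_0'(1) = -15/2. On the right, p_1'(1) = b, so b = -15/2.

-7.5000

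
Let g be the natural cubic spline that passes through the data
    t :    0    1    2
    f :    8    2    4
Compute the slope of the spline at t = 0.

Write M_i for g''(x_i). With h_i = 1, 1 and divided differences Δ_i = -6, 2, the continuity of g' gives the tridiagonal system
  1·M_0 + 4·M_1 + 1·M_2 = 6(Δ_1 - Δ_0) = 48
Natural end conditions: M_0 = M_2 = 0.
Forward elimination and back-substitution give M_0 = 0, M_1 = 12, M_2 = 0.
On [0, 1], g'(t) = b_0 + 2c_0·t + 3d_0·t² with b_0 = Δ_0 - h_0(2M_0 + M_1)/6 = -8, c_0 = M_0/2 = 0, d_0 = (M_1 - M_0)/(6h_0) = 2. So g'(0) = -8.

-8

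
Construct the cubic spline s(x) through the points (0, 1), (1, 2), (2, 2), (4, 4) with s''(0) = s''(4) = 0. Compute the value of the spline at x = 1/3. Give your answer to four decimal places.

1.4235

Let σ_i = s''(x_i). Step sizes h_i = 1, 1, 2; slopes of the chords Δ_i = (y_(i+1) - y_i)/h_i = 1, 0, 1.
  1·σ_0 + 4·σ_1 + 1·σ_2 = 6(Δ_1 - Δ_0) = -6
  1·σ_1 + 6·σ_2 + 2·σ_3 = 6(Δ_2 - Δ_1) = 6
Natural end conditions: σ_0 = σ_3 = 0.
Hence σ_0 = 0, σ_1 = -42/23, σ_2 = 30/23, σ_3 = 0.
On [0, 1], s(x) = 1 + 30/23·x + 0·x² - 7/23·x³.
With x = 1/3: s(1/3) = 884/621.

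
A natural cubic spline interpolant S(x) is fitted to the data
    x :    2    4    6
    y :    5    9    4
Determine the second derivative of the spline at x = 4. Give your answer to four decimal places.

Let M_i = S''(x_i). Step sizes h_i = 2, 2; slopes of the chords Δ_i = (y_(i+1) - y_i)/h_i = 2, -5/2.
  2·M_0 + 8·M_1 + 2·M_2 = 6(Δ_1 - Δ_0) = -27
Natural end conditions: M_0 = M_2 = 0.
Solving: M_0 = 0, M_1 = -27/8, M_2 = 0.

-3.3750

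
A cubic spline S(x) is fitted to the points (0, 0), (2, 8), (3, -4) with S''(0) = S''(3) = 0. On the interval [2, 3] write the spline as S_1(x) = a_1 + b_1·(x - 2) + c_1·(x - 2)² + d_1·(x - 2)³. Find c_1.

With m_i denoting the second derivative at x_i, h_i = 2, 1, and Δ_i = (y_(i+1) − y_i)/h_i = 4, -12:
  2·m_0 + 6·m_1 + 1·m_2 = 6(Δ_1 - Δ_0) = -96
Natural end conditions: m_0 = m_2 = 0.
Forward elimination and back-substitution give m_0 = 0, m_1 = -16, m_2 = 0.
On [2, 3], with S_1(x) = a_1 + b_1·(x - 2) + c_1·(x - 2)² + d_1·(x - 2)³: c_1 = m_1/2 = -8, d_1 = (m_2 - m_1)/(6h_1) = 8/3, b_1 = Δ_1 - h_1(2m_1 + m_2)/6 = -20/3.

-8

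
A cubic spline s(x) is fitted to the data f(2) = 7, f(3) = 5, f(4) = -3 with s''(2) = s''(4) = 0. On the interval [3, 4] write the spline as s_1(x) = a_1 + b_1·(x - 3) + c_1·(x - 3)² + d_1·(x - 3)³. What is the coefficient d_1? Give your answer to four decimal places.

1.5000

Let M_i = s''(x_i). Step sizes h_i = 1, 1; slopes of the chords Δ_i = (y_(i+1) - y_i)/h_i = -2, -8.
  1·M_0 + 4·M_1 + 1·M_2 = 6(Δ_1 - Δ_0) = -36
Natural end conditions: M_0 = M_2 = 0.
Solving: M_0 = 0, M_1 = -9, M_2 = 0.
On [3, 4], with s_1(x) = a_1 + b_1·(x - 3) + c_1·(x - 3)² + d_1·(x - 3)³: c_1 = M_1/2 = -9/2, d_1 = (M_2 - M_1)/(6h_1) = 3/2, b_1 = Δ_1 - h_1(2M_1 + M_2)/6 = -5.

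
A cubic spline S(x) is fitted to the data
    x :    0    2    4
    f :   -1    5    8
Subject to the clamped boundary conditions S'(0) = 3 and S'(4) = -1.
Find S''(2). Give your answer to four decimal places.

Write σ_i for S''(x_i). With h_i = 2, 2 and divided differences Δ_i = 3, 3/2, the continuity of S' gives the tridiagonal system
  2·σ_0 + 8·σ_1 + 2·σ_2 = 6(Δ_1 - Δ_0) = -9
Clamped end conditions give two more equations: 2h_0·σ_0 + h_0·σ_1 = 6(Δ_0 - S'(0)) = 0 and h_1·σ_1 + 2h_1·σ_2 = 6(S'(4) - Δ_1) = -15.
Hence σ_0 = 1/8, σ_1 = -1/4, σ_2 = -29/8.

-0.2500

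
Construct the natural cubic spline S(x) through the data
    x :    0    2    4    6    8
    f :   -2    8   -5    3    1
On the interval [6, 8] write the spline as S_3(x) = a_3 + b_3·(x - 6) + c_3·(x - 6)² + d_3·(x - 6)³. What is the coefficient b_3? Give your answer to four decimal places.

3.5893

Put M_i = S'' at the i-th knot. Here h = (2, 2, 2, 2) and Δ = (5, -13/2, 4, -1), so the interior equations h_(i-1)·M_(i-1) + 2(h_(i-1)+h_i)·M_i + h_i·M_(i+1) = 6(Δ_i − Δ_(i-1)) read
  2·M_0 + 8·M_1 + 2·M_2 = 6(Δ_1 - Δ_0) = -69
  2·M_1 + 8·M_2 + 2·M_3 = 6(Δ_2 - Δ_1) = 63
  2·M_2 + 8·M_3 + 2·M_4 = 6(Δ_3 - Δ_2) = -30
Natural end conditions: M_0 = M_4 = 0.
Solving the tridiagonal system: M_0 = 0, M_1 = -1317/112, M_2 = 351/28, M_3 = -771/112, M_4 = 0.
On [6, 8], with S_3(x) = a_3 + b_3·(x - 6) + c_3·(x - 6)² + d_3·(x - 6)³: c_3 = M_3/2 = -771/224, d_3 = (M_4 - M_3)/(6h_3) = 257/448, b_3 = Δ_3 - h_3(2M_3 + M_4)/6 = 201/56.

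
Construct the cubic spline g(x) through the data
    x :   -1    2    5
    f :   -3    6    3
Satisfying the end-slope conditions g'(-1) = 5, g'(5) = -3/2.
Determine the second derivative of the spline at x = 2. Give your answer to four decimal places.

-1.8333

With M_i denoting the second derivative at x_i, h_i = 3, 3, and Δ_i = (y_(i+1) − y_i)/h_i = 3, -1:
  3·M_0 + 12·M_1 + 3·M_2 = 6(Δ_1 - Δ_0) = -24
Clamped end conditions give two more equations: 2h_0·M_0 + h_0·M_1 = 6(Δ_0 - g'(-1)) = -12 and h_1·M_1 + 2h_1·M_2 = 6(g'(5) - Δ_1) = -3.
Solving the tridiagonal system: M_0 = -13/12, M_1 = -11/6, M_2 = 5/12.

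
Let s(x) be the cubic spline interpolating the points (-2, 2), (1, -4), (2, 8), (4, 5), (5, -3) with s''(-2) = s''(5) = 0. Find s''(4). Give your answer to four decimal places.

Let σ_i = s''(x_i). Step sizes h_i = 3, 1, 2, 1; slopes of the chords Δ_i = (y_(i+1) - y_i)/h_i = -2, 12, -3/2, -8.
  3·σ_0 + 8·σ_1 + 1·σ_2 = 6(Δ_1 - Δ_0) = 84
  1·σ_1 + 6·σ_2 + 2·σ_3 = 6(Δ_2 - Δ_1) = -81
  2·σ_2 + 6·σ_3 + 1·σ_4 = 6(Δ_3 - Δ_2) = -39
Natural end conditions: σ_0 = σ_4 = 0.
Forward elimination and back-substitution give σ_0 = 0, σ_1 = 1548/125, σ_2 = -1884/125, σ_3 = -369/250, σ_4 = 0.

-1.4760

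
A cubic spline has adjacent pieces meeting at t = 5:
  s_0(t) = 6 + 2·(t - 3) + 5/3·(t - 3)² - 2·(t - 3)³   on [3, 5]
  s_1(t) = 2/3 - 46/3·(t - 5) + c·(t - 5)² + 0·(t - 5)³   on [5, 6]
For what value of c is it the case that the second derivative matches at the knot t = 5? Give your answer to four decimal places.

s_0''(t) = 10/3 - 12·(t - 3), so s_0''(5) = -62/3. On the right, s_1''(5) = 2c, so c = -31/3.

-10.3333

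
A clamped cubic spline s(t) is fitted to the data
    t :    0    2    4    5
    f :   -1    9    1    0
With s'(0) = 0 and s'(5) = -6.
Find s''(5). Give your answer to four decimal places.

Write M_i for s''(x_i). With h_i = 2, 2, 1 and divided differences Δ_i = 5, -4, -1, the continuity of s' gives the tridiagonal system
  2·M_0 + 8·M_1 + 2·M_2 = 6(Δ_1 - Δ_0) = -54
  2·M_1 + 6·M_2 + 1·M_3 = 6(Δ_2 - Δ_1) = 18
Clamped end conditions give two more equations: 2h_0·M_0 + h_0·M_1 = 6(Δ_0 - s'(0)) = 30 and h_2·M_2 + 2h_2·M_3 = 6(s'(5) - Δ_2) = -30.
Solving the tridiagonal system: M_0 = 321/23, M_1 = -297/23, M_2 = 246/23, M_3 = -468/23.

-20.3478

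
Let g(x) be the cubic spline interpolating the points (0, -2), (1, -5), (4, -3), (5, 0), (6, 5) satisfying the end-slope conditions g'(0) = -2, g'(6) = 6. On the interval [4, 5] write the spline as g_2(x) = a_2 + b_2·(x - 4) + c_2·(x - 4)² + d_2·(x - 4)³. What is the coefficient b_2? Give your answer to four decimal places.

Put M_i = g'' at the i-th knot. Here h = (1, 3, 1, 1) and Δ = (-3, 2/3, 3, 5), so the interior equations h_(i-1)·M_(i-1) + 2(h_(i-1)+h_i)·M_i + h_i·M_(i+1) = 6(Δ_i − Δ_(i-1)) read
  1·M_0 + 8·M_1 + 3·M_2 = 6(Δ_1 - Δ_0) = 22
  3·M_1 + 8·M_2 + 1·M_3 = 6(Δ_2 - Δ_1) = 14
  1·M_2 + 4·M_3 + 1·M_4 = 6(Δ_3 - Δ_2) = 12
Clamped end conditions give two more equations: 2h_0·M_0 + h_0·M_1 = 6(Δ_0 - g'(0)) = -6 and h_3·M_3 + 2h_3·M_4 = 6(g'(6) - Δ_3) = 6.
Solving the tridiagonal system: M_0 = -527/114, M_1 = 185/57, M_2 = 25/114, M_3 = 143/57, M_4 = 199/114.
On [4, 5], with g_2(x) = a_2 + b_2·(x - 4) + c_2·(x - 4)² + d_2·(x - 4)³: c_2 = M_2/2 = 25/228, d_2 = (M_3 - M_2)/(6h_2) = 29/76, b_2 = Δ_2 - h_2(2M_2 + M_3)/6 = 143/57.

2.5088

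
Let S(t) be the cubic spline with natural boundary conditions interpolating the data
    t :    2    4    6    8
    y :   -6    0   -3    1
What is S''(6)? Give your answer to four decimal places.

3.7000

Write m_i for S''(x_i). With h_i = 2, 2, 2 and divided differences Δ_i = 3, -3/2, 2, the continuity of S' gives the tridiagonal system
  2·m_0 + 8·m_1 + 2·m_2 = 6(Δ_1 - Δ_0) = -27
  2·m_1 + 8·m_2 + 2·m_3 = 6(Δ_2 - Δ_1) = 21
Natural end conditions: m_0 = m_3 = 0.
Solving the tridiagonal system: m_0 = 0, m_1 = -43/10, m_2 = 37/10, m_3 = 0.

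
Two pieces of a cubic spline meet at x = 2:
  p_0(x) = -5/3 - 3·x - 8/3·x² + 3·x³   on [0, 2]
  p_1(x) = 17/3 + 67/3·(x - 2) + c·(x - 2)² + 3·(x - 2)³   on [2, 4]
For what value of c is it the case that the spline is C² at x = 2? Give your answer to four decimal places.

15.3333

p_0''(x) = -16/3 + 18·x, so p_0''(2) = 92/3. On the right, p_1''(2) = 2c, so c = 46/3.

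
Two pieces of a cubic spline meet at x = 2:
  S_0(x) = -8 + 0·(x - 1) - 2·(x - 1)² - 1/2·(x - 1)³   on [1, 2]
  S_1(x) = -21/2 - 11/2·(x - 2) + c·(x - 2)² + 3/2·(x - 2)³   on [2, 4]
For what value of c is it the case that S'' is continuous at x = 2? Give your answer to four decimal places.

S_0''(x) = -4 - 3·(x - 1), so S_0''(2) = -7. On the right, S_1''(2) = 2c, so c = -7/2.

-3.5000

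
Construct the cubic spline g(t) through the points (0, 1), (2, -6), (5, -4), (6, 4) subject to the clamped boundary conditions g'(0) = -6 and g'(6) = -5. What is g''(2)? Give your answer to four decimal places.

Write M_i for g''(x_i). With h_i = 2, 3, 1 and divided differences Δ_i = -7/2, 2/3, 8, the continuity of g' gives the tridiagonal system
  2·M_0 + 10·M_1 + 3·M_2 = 6(Δ_1 - Δ_0) = 25
  3·M_1 + 8·M_2 + 1·M_3 = 6(Δ_2 - Δ_1) = 44
Clamped end conditions give two more equations: 2h_0·M_0 + h_0·M_1 = 6(Δ_0 - g'(0)) = 15 and h_2·M_2 + 2h_2·M_3 = 6(g'(6) - Δ_2) = -78.
Solving the tridiagonal system: M_0 = 371/78, M_1 = -157/78, M_2 = 463/39, M_3 = -3505/78.

-2.0128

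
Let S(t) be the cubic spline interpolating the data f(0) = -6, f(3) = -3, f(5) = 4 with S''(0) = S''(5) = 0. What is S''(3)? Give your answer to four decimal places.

1.5000

Write m_i for S''(x_i). With h_i = 3, 2 and divided differences Δ_i = 1, 7/2, the continuity of S' gives the tridiagonal system
  3·m_0 + 10·m_1 + 2·m_2 = 6(Δ_1 - Δ_0) = 15
Natural end conditions: m_0 = m_2 = 0.
Solving the tridiagonal system: m_0 = 0, m_1 = 3/2, m_2 = 0.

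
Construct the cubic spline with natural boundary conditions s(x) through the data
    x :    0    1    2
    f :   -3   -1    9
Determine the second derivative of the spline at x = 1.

12

With M_i denoting the second derivative at x_i, h_i = 1, 1, and Δ_i = (y_(i+1) − y_i)/h_i = 2, 10:
  1·M_0 + 4·M_1 + 1·M_2 = 6(Δ_1 - Δ_0) = 48
Natural end conditions: M_0 = M_2 = 0.
Hence M_0 = 0, M_1 = 12, M_2 = 0.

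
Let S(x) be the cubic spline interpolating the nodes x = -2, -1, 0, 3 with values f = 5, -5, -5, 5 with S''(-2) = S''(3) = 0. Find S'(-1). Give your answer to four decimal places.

Write m_i for S''(x_i). With h_i = 1, 1, 3 and divided differences Δ_i = -10, 0, 10/3, the continuity of S' gives the tridiagonal system
  1·m_0 + 4·m_1 + 1·m_2 = 6(Δ_1 - Δ_0) = 60
  1·m_1 + 8·m_2 + 3·m_3 = 6(Δ_2 - Δ_1) = 20
Natural end conditions: m_0 = m_3 = 0.
Hence m_0 = 0, m_1 = 460/31, m_2 = 20/31, m_3 = 0.
On [-1, 0], S'(x) = b_1 + 2c_1·(x + 1) + 3d_1·(x + 1)² with b_1 = Δ_1 - h_1(2m_1 + m_2)/6 = -470/93, c_1 = m_1/2 = 230/31, d_1 = (m_2 - m_1)/(6h_1) = -220/93. So S'(-1) = -470/93.

-5.0538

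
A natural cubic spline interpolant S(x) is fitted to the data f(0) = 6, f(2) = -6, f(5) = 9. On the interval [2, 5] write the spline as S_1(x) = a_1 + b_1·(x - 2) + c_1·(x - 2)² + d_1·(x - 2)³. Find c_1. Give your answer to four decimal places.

Put m_i = S'' at the i-th knot. Here h = (2, 3) and Δ = (-6, 5), so the interior equations h_(i-1)·m_(i-1) + 2(h_(i-1)+h_i)·m_i + h_i·m_(i+1) = 6(Δ_i − Δ_(i-1)) read
  2·m_0 + 10·m_1 + 3·m_2 = 6(Δ_1 - Δ_0) = 66
Natural end conditions: m_0 = m_2 = 0.
Hence m_0 = 0, m_1 = 33/5, m_2 = 0.
On [2, 5], with S_1(x) = a_1 + b_1·(x - 2) + c_1·(x - 2)² + d_1·(x - 2)³: c_1 = m_1/2 = 33/10, d_1 = (m_2 - m_1)/(6h_1) = -11/30, b_1 = Δ_1 - h_1(2m_1 + m_2)/6 = -8/5.

3.3000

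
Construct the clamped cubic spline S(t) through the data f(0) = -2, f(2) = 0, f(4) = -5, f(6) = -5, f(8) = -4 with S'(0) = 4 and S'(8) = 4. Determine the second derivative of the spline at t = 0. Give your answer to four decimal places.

Put σ_i = S'' at the i-th knot. Here h = (2, 2, 2, 2) and Δ = (1, -5/2, 0, 1/2), so the interior equations h_(i-1)·σ_(i-1) + 2(h_(i-1)+h_i)·σ_i + h_i·σ_(i+1) = 6(Δ_i − Δ_(i-1)) read
  2·σ_0 + 8·σ_1 + 2·σ_2 = 6(Δ_1 - Δ_0) = -21
  2·σ_1 + 8·σ_2 + 2·σ_3 = 6(Δ_2 - Δ_1) = 15
  2·σ_2 + 8·σ_3 + 2·σ_4 = 6(Δ_3 - Δ_2) = 3
Clamped end conditions give two more equations: 2h_0·σ_0 + h_0·σ_1 = 6(Δ_0 - S'(0)) = -18 and h_3·σ_3 + 2h_3·σ_4 = 6(S'(8) - Δ_3) = 21.
Solving: σ_0 = -45/14, σ_1 = -18/7, σ_2 = 3, σ_3 = -27/14, σ_4 = 87/14.

-3.2143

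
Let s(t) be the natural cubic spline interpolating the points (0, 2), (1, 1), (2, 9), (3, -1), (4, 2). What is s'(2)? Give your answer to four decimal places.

Let M_i = s''(x_i). Step sizes h_i = 1, 1, 1, 1; slopes of the chords Δ_i = (y_(i+1) - y_i)/h_i = -1, 8, -10, 3.
  1·M_0 + 4·M_1 + 1·M_2 = 6(Δ_1 - Δ_0) = 54
  1·M_1 + 4·M_2 + 1·M_3 = 6(Δ_2 - Δ_1) = -108
  1·M_2 + 4·M_3 + 1·M_4 = 6(Δ_3 - Δ_2) = 78
Natural end conditions: M_0 = M_4 = 0.
Hence M_0 = 0, M_1 = 165/7, M_2 = -282/7, M_3 = 207/7, M_4 = 0.
On [2, 3], s'(t) = b_2 + 2c_2·(t - 2) + 3d_2·(t - 2)² with b_2 = Δ_2 - h_2(2M_2 + M_3)/6 = -3/2, c_2 = M_2/2 = -141/7, d_2 = (M_3 - M_2)/(6h_2) = 163/14. So s'(2) = -3/2.

-1.5000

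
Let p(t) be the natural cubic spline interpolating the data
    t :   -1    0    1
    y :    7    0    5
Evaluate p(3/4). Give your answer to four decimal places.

3.0469

Put m_i = p'' at the i-th knot. Here h = (1, 1) and Δ = (-7, 5), so the interior equations h_(i-1)·m_(i-1) + 2(h_(i-1)+h_i)·m_i + h_i·m_(i+1) = 6(Δ_i − Δ_(i-1)) read
  1·m_0 + 4·m_1 + 1·m_2 = 6(Δ_1 - Δ_0) = 72
Natural end conditions: m_0 = m_2 = 0.
Solving the tridiagonal system: m_0 = 0, m_1 = 18, m_2 = 0.
On [0, 1], p(t) = 0 - 1·t + 9·t² - 3·t³.
With t = 3/4: p(3/4) = 195/64.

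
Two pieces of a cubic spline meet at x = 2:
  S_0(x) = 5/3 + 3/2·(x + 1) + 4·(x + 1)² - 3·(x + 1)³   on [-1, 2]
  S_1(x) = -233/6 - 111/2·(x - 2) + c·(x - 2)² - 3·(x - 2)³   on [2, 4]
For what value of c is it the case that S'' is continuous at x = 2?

-23

S_0''(x) = 8 - 18·(x + 1), so S_0''(2) = -46. On the right, S_1''(2) = 2c, so c = -23.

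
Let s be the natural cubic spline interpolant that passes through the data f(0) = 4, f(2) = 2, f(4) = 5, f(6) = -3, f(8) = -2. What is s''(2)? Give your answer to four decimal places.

3.4286

Let m_i = s''(x_i). Step sizes h_i = 2, 2, 2, 2; slopes of the chords Δ_i = (y_(i+1) - y_i)/h_i = -1, 3/2, -4, 1/2.
  2·m_0 + 8·m_1 + 2·m_2 = 6(Δ_1 - Δ_0) = 15
  2·m_1 + 8·m_2 + 2·m_3 = 6(Δ_2 - Δ_1) = -33
  2·m_2 + 8·m_3 + 2·m_4 = 6(Δ_3 - Δ_2) = 27
Natural end conditions: m_0 = m_4 = 0.
Solving: m_0 = 0, m_1 = 24/7, m_2 = -87/14, m_3 = 69/14, m_4 = 0.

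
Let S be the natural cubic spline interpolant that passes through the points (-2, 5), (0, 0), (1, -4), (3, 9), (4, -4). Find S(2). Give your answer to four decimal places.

4.0363

Write M_i for S''(x_i). With h_i = 2, 1, 2, 1 and divided differences Δ_i = -5/2, -4, 13/2, -13, the continuity of S' gives the tridiagonal system
  2·M_0 + 6·M_1 + 1·M_2 = 6(Δ_1 - Δ_0) = -9
  1·M_1 + 6·M_2 + 2·M_3 = 6(Δ_2 - Δ_1) = 63
  2·M_2 + 6·M_3 + 1·M_4 = 6(Δ_3 - Δ_2) = -117
Natural end conditions: M_0 = M_4 = 0.
Solving: M_0 = 0, M_1 = -150/31, M_2 = 621/31, M_3 = -1623/62, M_4 = 0.
On [1, 3], S(t) = -4 + 58/31·(t - 1) + 621/62·(t - 1)² - 955/248·(t - 1)³.
With (t - 1) = 1: S(2) = 1001/248.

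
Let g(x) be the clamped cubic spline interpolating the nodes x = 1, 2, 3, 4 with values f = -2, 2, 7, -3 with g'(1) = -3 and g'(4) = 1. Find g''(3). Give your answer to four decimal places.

-36.9333

Write M_i for g''(x_i). With h_i = 1, 1, 1 and divided differences Δ_i = 4, 5, -10, the continuity of g' gives the tridiagonal system
  1·M_0 + 4·M_1 + 1·M_2 = 6(Δ_1 - Δ_0) = 6
  1·M_1 + 4·M_2 + 1·M_3 = 6(Δ_2 - Δ_1) = -90
Clamped end conditions give two more equations: 2h_0·M_0 + h_0·M_1 = 6(Δ_0 - g'(1)) = 42 and h_2·M_2 + 2h_2·M_3 = 6(g'(4) - Δ_2) = 66.
Solving the tridiagonal system: M_0 = 268/15, M_1 = 94/15, M_2 = -554/15, M_3 = 772/15.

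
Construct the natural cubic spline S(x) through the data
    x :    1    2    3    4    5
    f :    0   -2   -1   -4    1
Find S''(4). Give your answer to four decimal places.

14.8929

Put σ_i = S'' at the i-th knot. Here h = (1, 1, 1, 1) and Δ = (-2, 1, -3, 5), so the interior equations h_(i-1)·σ_(i-1) + 2(h_(i-1)+h_i)·σ_i + h_i·σ_(i+1) = 6(Δ_i − Δ_(i-1)) read
  1·σ_0 + 4·σ_1 + 1·σ_2 = 6(Δ_1 - Δ_0) = 18
  1·σ_1 + 4·σ_2 + 1·σ_3 = 6(Δ_2 - Δ_1) = -24
  1·σ_2 + 4·σ_3 + 1·σ_4 = 6(Δ_3 - Δ_2) = 48
Natural end conditions: σ_0 = σ_4 = 0.
Forward elimination and back-substitution give σ_0 = 0, σ_1 = 207/28, σ_2 = -81/7, σ_3 = 417/28, σ_4 = 0.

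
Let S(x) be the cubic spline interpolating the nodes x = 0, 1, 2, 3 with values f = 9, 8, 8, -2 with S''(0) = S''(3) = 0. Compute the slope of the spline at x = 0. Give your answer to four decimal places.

Let m_i = S''(x_i). Step sizes h_i = 1, 1, 1; slopes of the chords Δ_i = (y_(i+1) - y_i)/h_i = -1, 0, -10.
  1·m_0 + 4·m_1 + 1·m_2 = 6(Δ_1 - Δ_0) = 6
  1·m_1 + 4·m_2 + 1·m_3 = 6(Δ_2 - Δ_1) = -60
Natural end conditions: m_0 = m_3 = 0.
Solving the tridiagonal system: m_0 = 0, m_1 = 28/5, m_2 = -82/5, m_3 = 0.
On [0, 1], S'(x) = b_0 + 2c_0·x + 3d_0·x² with b_0 = Δ_0 - h_0(2m_0 + m_1)/6 = -29/15, c_0 = m_0/2 = 0, d_0 = (m_1 - m_0)/(6h_0) = 14/15. So S'(0) = -29/15.

-1.9333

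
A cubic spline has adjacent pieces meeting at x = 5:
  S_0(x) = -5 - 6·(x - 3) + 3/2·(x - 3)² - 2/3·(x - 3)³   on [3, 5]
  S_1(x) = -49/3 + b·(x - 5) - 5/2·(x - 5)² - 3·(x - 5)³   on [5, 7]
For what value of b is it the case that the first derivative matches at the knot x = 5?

-8

S_0'(x) = -6 + 3·(x - 3) - 2·(x - 3)², so S_0'(5) = -8. On the right, S_1'(5) = b, so b = -8.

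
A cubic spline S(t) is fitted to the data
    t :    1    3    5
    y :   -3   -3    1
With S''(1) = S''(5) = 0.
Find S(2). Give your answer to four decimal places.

Let M_i = S''(x_i). Step sizes h_i = 2, 2; slopes of the chords Δ_i = (y_(i+1) - y_i)/h_i = 0, 2.
  2·M_0 + 8·M_1 + 2·M_2 = 6(Δ_1 - Δ_0) = 12
Natural end conditions: M_0 = M_2 = 0.
Solving the tridiagonal system: M_0 = 0, M_1 = 3/2, M_2 = 0.
On [1, 3], S(t) = -3 - 1/2·(t - 1) + 0·(t - 1)² + 1/8·(t - 1)³.
With (t - 1) = 1: S(2) = -27/8.

-3.3750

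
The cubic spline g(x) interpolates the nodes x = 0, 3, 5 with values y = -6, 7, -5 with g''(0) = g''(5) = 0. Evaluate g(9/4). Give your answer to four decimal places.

Let m_i = g''(x_i). Step sizes h_i = 3, 2; slopes of the chords Δ_i = (y_(i+1) - y_i)/h_i = 13/3, -6.
  3·m_0 + 10·m_1 + 2·m_2 = 6(Δ_1 - Δ_0) = -62
Natural end conditions: m_0 = m_2 = 0.
Hence m_0 = 0, m_1 = -31/5, m_2 = 0.
On [0, 3], g(x) = -6 + 223/30·x + 0·x² - 31/90·x³.
With x = 9/4: g(9/4) = 4353/640.

6.8016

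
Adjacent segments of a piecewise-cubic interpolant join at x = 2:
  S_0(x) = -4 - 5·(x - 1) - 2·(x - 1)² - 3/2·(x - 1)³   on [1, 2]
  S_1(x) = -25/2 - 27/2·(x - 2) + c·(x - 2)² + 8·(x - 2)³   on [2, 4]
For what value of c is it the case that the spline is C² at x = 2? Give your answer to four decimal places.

S_0''(x) = -4 - 9·(x - 1), so S_0''(2) = -13. On the right, S_1''(2) = 2c, so c = -13/2.

-6.5000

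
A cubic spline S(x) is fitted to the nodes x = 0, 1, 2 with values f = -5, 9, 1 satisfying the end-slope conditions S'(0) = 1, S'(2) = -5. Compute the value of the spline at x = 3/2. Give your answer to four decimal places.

Put σ_i = S'' at the i-th knot. Here h = (1, 1) and Δ = (14, -8), so the interior equations h_(i-1)·σ_(i-1) + 2(h_(i-1)+h_i)·σ_i + h_i·σ_(i+1) = 6(Δ_i − Δ_(i-1)) read
  1·σ_0 + 4·σ_1 + 1·σ_2 = 6(Δ_1 - Δ_0) = -132
Clamped end conditions give two more equations: 2h_0·σ_0 + h_0·σ_1 = 6(Δ_0 - S'(0)) = 78 and h_1·σ_1 + 2h_1·σ_2 = 6(S'(2) - Δ_1) = 18.
Forward elimination and back-substitution give σ_0 = 69, σ_1 = -60, σ_2 = 39.
On [1, 2], S(x) = 9 + 11/2·(x - 1) - 30·(x - 1)² + 33/2·(x - 1)³.
With (x - 1) = 1/2: S(3/2) = 101/16.

6.3125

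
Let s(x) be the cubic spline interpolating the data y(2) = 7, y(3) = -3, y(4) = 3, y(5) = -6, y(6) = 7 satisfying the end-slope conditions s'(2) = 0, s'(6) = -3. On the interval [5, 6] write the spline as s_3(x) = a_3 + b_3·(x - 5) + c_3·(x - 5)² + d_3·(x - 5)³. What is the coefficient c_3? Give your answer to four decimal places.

33.1071

Write m_i for s''(x_i). With h_i = 1, 1, 1, 1 and divided differences Δ_i = -10, 6, -9, 13, the continuity of s' gives the tridiagonal system
  1·m_0 + 4·m_1 + 1·m_2 = 6(Δ_1 - Δ_0) = 96
  1·m_1 + 4·m_2 + 1·m_3 = 6(Δ_2 - Δ_1) = -90
  1·m_2 + 4·m_3 + 1·m_4 = 6(Δ_3 - Δ_2) = 132
Clamped end conditions give two more equations: 2h_0·m_0 + h_0·m_1 = 6(Δ_0 - s'(2)) = -60 and h_3·m_3 + 2h_3·m_4 = 6(s'(6) - Δ_3) = -96.
Solving: m_0 = -1551/28, m_1 = 711/14, m_2 = -207/4, m_3 = 927/14, m_4 = -2271/28.
On [5, 6], with s_3(x) = a_3 + b_3·(x - 5) + c_3·(x - 5)² + d_3·(x - 5)³: c_3 = m_3/2 = 927/28, d_3 = (m_4 - m_3)/(6h_3) = -1375/56, b_3 = Δ_3 - h_3(2m_3 + m_4)/6 = 249/56.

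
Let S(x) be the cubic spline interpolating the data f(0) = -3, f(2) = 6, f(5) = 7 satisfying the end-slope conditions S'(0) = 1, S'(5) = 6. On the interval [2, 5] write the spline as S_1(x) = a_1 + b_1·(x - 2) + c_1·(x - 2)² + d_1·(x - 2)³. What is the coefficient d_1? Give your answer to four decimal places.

Put σ_i = S'' at the i-th knot. Here h = (2, 3) and Δ = (9/2, 1/3), so the interior equations h_(i-1)·σ_(i-1) + 2(h_(i-1)+h_i)·σ_i + h_i·σ_(i+1) = 6(Δ_i − Δ_(i-1)) read
  2·σ_0 + 10·σ_1 + 3·σ_2 = 6(Δ_1 - Δ_0) = -25
Clamped end conditions give two more equations: 2h_0·σ_0 + h_0·σ_1 = 6(Δ_0 - S'(0)) = 21 and h_1·σ_1 + 2h_1·σ_2 = 6(S'(5) - Δ_1) = 34.
Hence σ_0 = 35/4, σ_1 = -7, σ_2 = 55/6.
On [2, 5], with S_1(x) = a_1 + b_1·(x - 2) + c_1·(x - 2)² + d_1·(x - 2)³: c_1 = σ_1/2 = -7/2, d_1 = (σ_2 - σ_1)/(6h_1) = 97/108, b_1 = Δ_1 - h_1(2σ_1 + σ_2)/6 = 11/4.

0.8981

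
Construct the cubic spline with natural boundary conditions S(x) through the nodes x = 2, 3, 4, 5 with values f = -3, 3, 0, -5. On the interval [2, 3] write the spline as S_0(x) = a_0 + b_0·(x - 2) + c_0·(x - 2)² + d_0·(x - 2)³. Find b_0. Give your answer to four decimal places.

8.2667

Let M_i = S''(x_i). Step sizes h_i = 1, 1, 1; slopes of the chords Δ_i = (y_(i+1) - y_i)/h_i = 6, -3, -5.
  1·M_0 + 4·M_1 + 1·M_2 = 6(Δ_1 - Δ_0) = -54
  1·M_1 + 4·M_2 + 1·M_3 = 6(Δ_2 - Δ_1) = -12
Natural end conditions: M_0 = M_3 = 0.
Forward elimination and back-substitution give M_0 = 0, M_1 = -68/5, M_2 = 2/5, M_3 = 0.
On [2, 3], with S_0(x) = a_0 + b_0·(x - 2) + c_0·(x - 2)² + d_0·(x - 2)³: c_0 = M_0/2 = 0, d_0 = (M_1 - M_0)/(6h_0) = -34/15, b_0 = Δ_0 - h_0(2M_0 + M_1)/6 = 124/15.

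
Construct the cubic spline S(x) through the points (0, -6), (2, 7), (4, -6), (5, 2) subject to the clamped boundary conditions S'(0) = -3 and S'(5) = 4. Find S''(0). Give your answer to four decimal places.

Write m_i for S''(x_i). With h_i = 2, 2, 1 and divided differences Δ_i = 13/2, -13/2, 8, the continuity of S' gives the tridiagonal system
  2·m_0 + 8·m_1 + 2·m_2 = 6(Δ_1 - Δ_0) = -78
  2·m_1 + 6·m_2 + 1·m_3 = 6(Δ_2 - Δ_1) = 87
Clamped end conditions give two more equations: 2h_0·m_0 + h_0·m_1 = 6(Δ_0 - S'(0)) = 57 and h_2·m_2 + 2h_2·m_3 = 6(S'(5) - Δ_2) = -24.
Hence m_0 = 589/23, m_1 = -1045/46, m_2 = 604/23, m_3 = -578/23.

25.6087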